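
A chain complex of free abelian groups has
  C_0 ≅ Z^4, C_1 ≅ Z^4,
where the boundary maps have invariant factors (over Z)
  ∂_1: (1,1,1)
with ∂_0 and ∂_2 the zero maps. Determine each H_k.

H_0: b_0 = 4 − 0 − 3 = 1; torsion from ∂_1 factors > 1: none. So H_0 = Z.
H_1: b_1 = 4 − 3 − 0 = 1; torsion from ∂_2 factors > 1: none. So H_1 = Z.

H_0 = Z,  H_1 = Z.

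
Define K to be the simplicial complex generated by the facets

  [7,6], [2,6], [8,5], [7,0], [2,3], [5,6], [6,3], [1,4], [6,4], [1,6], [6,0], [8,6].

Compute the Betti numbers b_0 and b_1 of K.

b_0 = 1, b_1 = 4.

K has 9 vertices, 12 edges.
rank ∂_0 = 0, rank ∂_1 = 8 ⇒ b_0 = 9 − 0 − 8 = 1; all invariant factors of ∂_1 are 1 so no torsion. So H_0 ≅ Z.
rank ∂_1 = 8, rank ∂_2 = 0 ⇒ b_1 = 12 − 8 − 0 = 4. So H_1 ≅ Z^4.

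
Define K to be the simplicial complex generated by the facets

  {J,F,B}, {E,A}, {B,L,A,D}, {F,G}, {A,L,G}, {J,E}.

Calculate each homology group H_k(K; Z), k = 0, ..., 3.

Take the total order A < B < D < E < F < G < J < L on the vertex set. Then K (dimension 3) consists of the simplices:

  0-simplices (8): A, B, D, E, F, G, J, L
  1-simplices (14): AB, AD, AE, AG, AL, BD, BF, BJ, BL, DL, EJ, FG, FJ, GL
  2-simplices (6): ABD, ABL, ADL, AGL, BDL, BFJ
  3-simplices (1): ABDL

so the chain groups are C_0 ≅ Z^8, C_1 ≅ Z^14, C_2 ≅ Z^6, C_3 ≅ Z^1.

The boundary map ∂_1: C_1 → C_0 sends each edge [p,q] (with p < q) to q − p.
This gives a 8×14 integer matrix of rank 7; reducing to Smith normal form yields diagonal entries (1,1,1,1,1,1,1).

∂_2: C_2 → C_1 maps a triangle to the signed sum of its edges. For instance
  ∂BFJ = FJ − BJ + BF,
  ∂ABL = BL − AL + AB.
The 14×6 boundary matrix has rank 5 and Smith normal form diag(1,1,1,1,1).

∂_3: C_3 → C_2 sends each 3-simplex σ to the alternating sum Σ_i (−1)^i (σ with its i-th vertex removed). For instance
  ∂ABDL = BDL − ADL + ABL − ABD.
This gives a 6×1 integer matrix of rank 1; reducing to Smith normal form yields diagonal entries (1).

Now H_k = ker ∂_k / im ∂_{k+1}, so:

  H_0: rank C_0 − rank ∂_1 = 8 − 7 = 1, and the invariant factors of ∂_1 are all 1, so H_0 = Z.
  H_1: rank ker ∂_1 − rank ∂_2 = (14 − 7) − 5 = 2, and the invariant factors of ∂_2 are all 1, so H_1 = Z^2.
  H_2: rank ker ∂_2 − rank ∂_3 = (6 − 5) − 1 = 0, and the invariant factors of ∂_3 are all 1, so H_2 = 0.
  H_3: rank ker ∂_3 − rank ∂_4 = (1 − 1) − 0 = 0, and there is no ∂_4, so H_3 = 0.

H_0 ≅ Z,  H_1 ≅ Z^2,  H_2 = 0,  H_3 = 0.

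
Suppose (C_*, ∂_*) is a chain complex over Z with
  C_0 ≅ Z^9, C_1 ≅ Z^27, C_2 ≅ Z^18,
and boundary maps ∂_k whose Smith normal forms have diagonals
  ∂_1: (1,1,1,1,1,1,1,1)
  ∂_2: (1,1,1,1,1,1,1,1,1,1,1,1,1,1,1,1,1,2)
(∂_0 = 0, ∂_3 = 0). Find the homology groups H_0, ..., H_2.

H_0 = Z,  H_1 = Z ⊕ Z/2,  H_2 = 0.

H_0: b_0 = 9 − 0 − 8 = 1; torsion from ∂_1 factors > 1: none. So H_0 = Z.
H_1: b_1 = 27 − 8 − 18 = 1; torsion from ∂_2 factors > 1: [2]. So H_1 = Z ⊕ Z/2.
H_2: b_2 = 18 − 18 − 0 = 0; torsion from ∂_3 factors > 1: none. So H_2 = 0.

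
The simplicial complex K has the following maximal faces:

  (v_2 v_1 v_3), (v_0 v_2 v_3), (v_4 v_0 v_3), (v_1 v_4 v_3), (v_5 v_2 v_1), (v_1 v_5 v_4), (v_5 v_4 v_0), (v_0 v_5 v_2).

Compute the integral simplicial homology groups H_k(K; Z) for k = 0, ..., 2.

Order the vertices as v_0 < v_1 < v_2 < v_3 < v_4 < v_5. Listing each simplex with vertices in this order, K has dimension 2 with simplices:

  0-simplices (6): [v_0], [v_1], [v_2], [v_3], [v_4], [v_5]
  1-simplices (12): [v_0,v_2], [v_0,v_3], [v_0,v_4], [v_0,v_5], [v_1,v_2], [v_1,v_3], [v_1,v_4], [v_1,v_5], [v_2,v_3], [v_2,v_5], [v_3,v_4], [v_4,v_5]
  2-simplices (8): [v_0,v_2,v_3], [v_0,v_2,v_5], [v_0,v_3,v_4], [v_0,v_4,v_5], [v_1,v_2,v_3], [v_1,v_2,v_5], [v_1,v_3,v_4], [v_1,v_4,v_5]

Hence C_0 ≅ Z^6, C_1 ≅ Z^12, C_2 ≅ Z^8.

The boundary map ∂_1: C_1 → C_0 maps an edge to its endpoints' difference, ∂[p,q] = q − p. For instance
  ∂[v_1,v_4] = [v_4] − [v_1].
The resulting 6×12 matrix has rank 5, and its Smith normal form has invariant factors (1,1,1,1,1).

∂_2: C_2 → C_1 maps a triangle to the signed sum of its edges. For instance
  ∂[v_0,v_2,v_5] = [v_2,v_5] − [v_0,v_5] + [v_0,v_2],
  ∂[v_0,v_3,v_4] = [v_3,v_4] − [v_0,v_4] + [v_0,v_3].
The resulting 12×8 matrix has rank 7, and its Smith normal form has invariant factors (1,1,1,1,1,1,1).

Now H_k = ker ∂_k / im ∂_{k+1}, so:

  H_0: rank C_0 − rank ∂_1 = 6 − 5 = 1, and the invariant factors of ∂_1 are all 1, so H_0 = Z.
  H_1: rank ker ∂_1 − rank ∂_2 = (12 − 5) − 7 = 0, and the invariant factors of ∂_2 are all 1, so H_1 = 0.
  H_2: rank ker ∂_2 − rank ∂_3 = (8 − 7) − 0 = 1, and there is no ∂_3, so H_2 = Z.

H_0 = Z,  H_1 = 0,  H_2 = Z.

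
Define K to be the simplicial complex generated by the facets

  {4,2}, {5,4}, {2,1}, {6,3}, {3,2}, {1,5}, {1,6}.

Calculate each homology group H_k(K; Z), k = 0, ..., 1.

H_0 = Z,  H_1 = Z^2.

We work with the vertex ordering 1 < 2 < 3 < 4 < 5 < 6. The simplices of K, each written with vertices in increasing order, are:

  0-simplices (6): [1], [2], [3], [4], [5], [6]
  1-simplices (7): [1,2], [1,5], [1,6], [2,3], [2,4], [3,6], [4,5]

so the chain groups are C_0 ≅ Z^6, C_1 ≅ Z^7.

Boundary ∂_1: C_1 → C_0 maps an edge to its endpoints' difference, ∂[p,q] = q − p.
As a 6×7 matrix over Z this has rank 5, with invariant factors (1,1,1,1,1).

From H_k ≅ ker(∂_k) / im(∂_{k+1}) we obtain:

  H_0: rank C_0 − rank ∂_1 = 6 − 5 = 1, and the invariant factors of ∂_1 are all 1, so H_0 = Z.
  H_1: rank ker ∂_1 − rank ∂_2 = (7 − 5) − 0 = 2, and there is no ∂_2, so H_1 = Z^2.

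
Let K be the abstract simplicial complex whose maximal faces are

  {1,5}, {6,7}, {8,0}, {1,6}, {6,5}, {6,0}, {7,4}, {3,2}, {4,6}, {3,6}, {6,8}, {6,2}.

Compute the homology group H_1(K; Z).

Fix the vertex order 0 < 1 < 2 < 3 < 4 < 5 < 6 < 7 < 8 and write every simplex with vertices in increasing order. Then dim K = 1 and the simplices of K are:

  0-simplices (9): [0], [1], [2], [3], [4], [5], [6], [7], [8]
  1-simplices (12): [0,6], [0,8], [1,5], [1,6], [2,3], [2,6], [3,6], [4,6], [4,7], [5,6], [6,7], [6,8]

giving chain groups C_0 ≅ Z^9, C_1 ≅ Z^12.

The boundary map ∂_1: C_1 → C_0 sends each edge [p,q] (with p < q) to q − p.
As a 9×12 matrix over Z this has rank 8, with invariant factors (1,1,1,1,1,1,1,1).

Reading off H_k = ker ∂_k / im ∂_{k+1}:

  H_1: rank ker ∂_1 − rank ∂_2 = (12 − 8) − 0 = 4, and there is no ∂_2, so H_1 ≅ Z^4.

(K is a triangulation of a wedge of 4 circles.)

H_1 = Z^4.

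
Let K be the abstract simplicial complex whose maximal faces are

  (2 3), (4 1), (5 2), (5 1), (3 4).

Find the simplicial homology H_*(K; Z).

Fix the vertex order 1 < 2 < 3 < 4 < 5 and write every simplex with vertices in increasing order. Then dim K = 1 and the simplices of K are:

  0-simplices (5): [1], [2], [3], [4], [5]
  1-simplices (5): [1,4], [1,5], [2,3], [2,5], [3,4]

Hence C_0 ≅ Z^5, C_1 ≅ Z^5.

Boundary ∂_1: C_1 → C_0 is given by ∂[p,q] = [q] − [p]. For instance
  ∂[2,3] = [3] − [2].
The resulting 5×5 matrix has rank 4, and its Smith normal form has invariant factors (1,1,1,1).

Reading off H_k = ker ∂_k / im ∂_{k+1}:

  H_0: rank C_0 − rank ∂_1 = 5 − 4 = 1, and the invariant factors of ∂_1 are all 1, so H_0 ≅ Z.
  H_1: rank ker ∂_1 − rank ∂_2 = (5 − 4) − 0 = 1, and there is no ∂_2, so H_1 ≅ Z.

H_0 = Z,  H_1 = Z.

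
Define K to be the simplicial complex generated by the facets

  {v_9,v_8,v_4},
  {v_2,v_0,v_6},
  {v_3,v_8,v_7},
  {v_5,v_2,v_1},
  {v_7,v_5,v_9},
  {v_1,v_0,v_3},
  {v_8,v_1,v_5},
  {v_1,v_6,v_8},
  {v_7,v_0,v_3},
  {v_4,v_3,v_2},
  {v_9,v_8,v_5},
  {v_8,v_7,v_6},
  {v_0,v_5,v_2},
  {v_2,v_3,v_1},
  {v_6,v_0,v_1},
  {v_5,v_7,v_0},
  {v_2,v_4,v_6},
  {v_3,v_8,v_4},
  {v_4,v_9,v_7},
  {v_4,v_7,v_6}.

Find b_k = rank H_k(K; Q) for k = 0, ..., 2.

b_0 = 1, b_1 = 1, b_2 = 0.

Take the total order v_0 < v_1 < v_2 < v_3 < v_4 < v_5 < v_6 < v_7 < v_8 < v_9 on the vertex set. Then K (dimension 2) consists of the simplices:

  0-simplices (10): [v_0], [v_1], [v_2], [v_3], [v_4], [v_5], [v_6], [v_7], [v_8], [v_9]
  1-simplices (30): (30 of them)
  2-simplices (20): (20 of them)

giving chain groups C_0 ≅ Z^10, C_1 ≅ Z^30, C_2 ≅ Z^20.

Boundary ∂_1: C_1 → C_0 is given by ∂[p,q] = [q] − [p]. For instance
  ∂[v_7,v_9] = [v_9] − [v_7].
The resulting 10×30 matrix has rank 9, and its Smith normal form has invariant factors (1,1,1,1,1,1,1,1,1).

∂_2: C_2 → C_1 acts by ∂[p,q,r] = [q,r] − [p,r] + [p,q]. For instance
  ∂[v_1,v_2,v_3] = [v_2,v_3] − [v_1,v_3] + [v_1,v_2],
  ∂[v_4,v_6,v_7] = [v_6,v_7] − [v_4,v_7] + [v_4,v_6].
As a 30×20 matrix over Z this has rank 20, with invariant factors (1,1,1,1,1,1,1,1,1,1,1,1,1,1,1,1,1,1,1,2).

Now H_k = ker ∂_k / im ∂_{k+1}, so:

  H_0: rank C_0 − rank ∂_1 = 10 − 9 = 1, and the invariant factors of ∂_1 are all 1, so H_0 = Z.
  H_1: rank ker ∂_1 − rank ∂_2 = (30 − 9) − 20 = 1, and ∂_2 has invariant factor 2 > 1, so H_1 = Z ⊕ Z/2.
  H_2: rank ker ∂_2 − rank ∂_3 = (20 − 20) − 0 = 0, and there is no ∂_3, so H_2 = 0.

Hence the Betti numbers are b_0 = 1, b_1 = 1, b_2 = 0.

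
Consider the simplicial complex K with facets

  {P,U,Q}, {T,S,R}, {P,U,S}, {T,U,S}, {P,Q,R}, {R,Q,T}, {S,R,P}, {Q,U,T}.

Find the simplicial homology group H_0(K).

We work with the vertex ordering P < Q < R < S < T < U. The simplices of K, each written with vertices in increasing order, are:

  0-simplices (6): P, Q, R, S, T, U
  1-simplices (12): PQ, PR, PS, PU, QR, QT, QU, RS, RT, ST, SU, TU
  2-simplices (8): PQR, PQU, PRS, PSU, QRT, QTU, RST, STU

Hence C_0 ≅ Z^6, C_1 ≅ Z^12, C_2 ≅ Z^8.

The boundary map ∂_1: C_1 → C_0 is given by ∂[p,q] = [q] − [p]. For instance
  ∂PU = U − P.
This gives a 6×12 integer matrix of rank 5; reducing to Smith normal form yields diagonal entries (1,1,1,1,1).

The boundary map ∂_2: C_2 → C_1 acts by ∂[p,q,r] = [q,r] − [p,r] + [p,q]. For instance
  ∂STU = TU − SU + ST,
  ∂QRT = RT − QT + QR.
The 12×8 boundary matrix has rank 7 and Smith normal form diag(1,1,1,1,1,1,1).

From H_k ≅ ker(∂_k) / im(∂_{k+1}) we obtain:

  H_0: rank C_0 − rank ∂_1 = 6 − 5 = 1, and the invariant factors of ∂_1 are all 1, so H_0 ≅ Z.

(K is a triangulation of the 2-sphere S^2.)

H_0 = Z.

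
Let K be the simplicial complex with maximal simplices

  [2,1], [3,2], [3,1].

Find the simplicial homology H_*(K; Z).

K has 3 vertices, 3 edges.
rank ∂_0 = 0, rank ∂_1 = 2 ⇒ b_0 = 3 − 0 − 2 = 1; all invariant factors of ∂_1 are 1 so no torsion. So H_0 ≅ Z.
rank ∂_1 = 2, rank ∂_2 = 0 ⇒ b_1 = 3 − 2 − 0 = 1. So H_1 ≅ Z.

H_0 ≅ Z,  H_1 ≅ Z.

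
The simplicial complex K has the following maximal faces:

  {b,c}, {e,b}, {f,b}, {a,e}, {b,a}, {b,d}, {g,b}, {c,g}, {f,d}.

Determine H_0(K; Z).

Order the vertices as a < b < c < d < e < f < g. Listing each simplex with vertices in this order, K has dimension 1 with simplices:

  0-simplices (7): a, b, c, d, e, f, g
  1-simplices (9): ab, ae, bc, bd, be, bf, bg, cg, df

so the chain groups are C_0 ≅ Z^7, C_1 ≅ Z^9.

Boundary ∂_1: C_1 → C_0 is given by ∂[p,q] = [q] − [p].
This gives a 7×9 integer matrix of rank 6; reducing to Smith normal form yields diagonal entries (1,1,1,1,1,1).

From H_k ≅ ker(∂_k) / im(∂_{k+1}) we obtain:

  H_0: rank C_0 − rank ∂_1 = 7 − 6 = 1, and the invariant factors of ∂_1 are all 1, so H_0 = Z.

H_0 ≅ Z.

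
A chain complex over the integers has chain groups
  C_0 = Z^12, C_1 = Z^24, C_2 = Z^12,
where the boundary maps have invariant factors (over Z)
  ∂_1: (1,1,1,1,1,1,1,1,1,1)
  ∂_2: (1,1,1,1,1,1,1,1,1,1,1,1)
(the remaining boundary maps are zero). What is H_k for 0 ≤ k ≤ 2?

H_0 = Z^2,  H_1 = Z^2,  H_2 = 0.

H_0: b_0 = 12 − 0 − 10 = 2; torsion from ∂_1 factors > 1: none. So H_0 = Z^2.
H_1: b_1 = 24 − 10 − 12 = 2; torsion from ∂_2 factors > 1: none. So H_1 = Z^2.
H_2: b_2 = 12 − 12 − 0 = 0; torsion from ∂_3 factors > 1: none. So H_2 = 0.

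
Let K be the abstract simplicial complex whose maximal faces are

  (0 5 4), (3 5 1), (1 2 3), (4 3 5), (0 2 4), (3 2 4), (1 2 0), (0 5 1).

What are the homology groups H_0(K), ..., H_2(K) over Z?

H_0 = Z,  H_1 = 0,  H_2 = Z.

K has 6 vertices, 12 edges, 8 triangles.
rank ∂_0 = 0, rank ∂_1 = 5 ⇒ b_0 = 6 − 0 − 5 = 1; all invariant factors of ∂_1 are 1 so no torsion. So H_0 = Z.
rank ∂_1 = 5, rank ∂_2 = 7 ⇒ b_1 = 12 − 5 − 7 = 0; all invariant factors of ∂_2 are 1 so no torsion. So H_1 = 0.
rank ∂_2 = 7, rank ∂_3 = 0 ⇒ b_2 = 8 − 7 − 0 = 1. So H_2 = Z.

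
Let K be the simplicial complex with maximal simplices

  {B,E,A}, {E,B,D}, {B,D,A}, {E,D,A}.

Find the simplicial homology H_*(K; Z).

H_0 ≅ Z,  H_1 = 0,  H_2 ≅ Z.

Order the vertices as A < B < D < E. Listing each simplex with vertices in this order, K has dimension 2 with simplices:

  0-simplices (4): A, B, D, E
  1-simplices (6): AB, AD, AE, BD, BE, DE
  2-simplices (4): ABD, ABE, ADE, BDE

giving chain groups C_0 ≅ Z^4, C_1 ≅ Z^6, C_2 ≅ Z^4.

Boundary ∂_1: C_1 → C_0 maps an edge to its endpoints' difference, ∂[p,q] = q − p. For instance
  ∂BE = E − B.
This gives a 4×6 integer matrix of rank 3; reducing to Smith normal form yields diagonal entries (1,1,1).

Boundary ∂_2: C_2 → C_1 acts by ∂[p,q,r] = [q,r] − [p,r] + [p,q]. For instance
  ∂ABE = BE − AE + AB,
  ∂ADE = DE − AE + AD.
The resulting 6×4 matrix has rank 3, and its Smith normal form has invariant factors (1,1,1).

Reading off H_k = ker ∂_k / im ∂_{k+1}:

  H_0: rank C_0 − rank ∂_1 = 4 − 3 = 1, and the invariant factors of ∂_1 are all 1, so H_0 ≅ Z.
  H_1: rank ker ∂_1 − rank ∂_2 = (6 − 3) − 3 = 0, and the invariant factors of ∂_2 are all 1, so H_1 ≅ 0.
  H_2: rank ker ∂_2 − rank ∂_3 = (4 − 3) − 0 = 1, and there is no ∂_3, so H_2 ≅ Z.

(K is a triangulation of the 2-sphere S^2.)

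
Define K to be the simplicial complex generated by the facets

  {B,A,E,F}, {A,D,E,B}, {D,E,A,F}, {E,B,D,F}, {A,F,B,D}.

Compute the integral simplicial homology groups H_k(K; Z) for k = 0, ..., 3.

H_0 = Z,  H_1 = 0,  H_2 = 0,  H_3 = Z.

Take the total order A < B < D < E < F on the vertex set. Then K (dimension 3) consists of the simplices:

  0-simplices (5): A, B, D, E, F
  1-simplices (10): AB, AD, AE, AF, BD, BE, BF, DE, DF, EF
  2-simplices (10): ABD, ABE, ABF, ADE, ADF, AEF, BDE, BDF, BEF, DEF
  3-simplices (5): ABDE, ABDF, ABEF, ADEF, BDEF

giving chain groups C_0 ≅ Z^5, C_1 ≅ Z^10, C_2 ≅ Z^10, C_3 ≅ Z^5.

Boundary ∂_1: C_1 → C_0 sends each edge [p,q] (with p < q) to q − p.
This gives a 5×10 integer matrix of rank 4; reducing to Smith normal form yields diagonal entries (1,1,1,1).

Boundary ∂_2: C_2 → C_1 maps a triangle to the signed sum of its edges. For instance
  ∂BDF = DF − BF + BD,
  ∂AEF = EF − AF + AE.
As a 10×10 matrix over Z this has rank 6, with invariant factors (1,1,1,1,1,1).

Boundary ∂_3: C_3 → C_2 sends each 3-simplex σ to the alternating sum Σ_i (−1)^i (σ with its i-th vertex removed). For instance
  ∂ADEF = DEF − AEF + ADF − ADE,
  ∂BDEF = DEF − BEF + BDF − BDE.
The resulting 10×5 matrix has rank 4, and its Smith normal form has invariant factors (1,1,1,1).

Reading off H_k = ker ∂_k / im ∂_{k+1}:

  H_0: rank C_0 − rank ∂_1 = 5 − 4 = 1, and the invariant factors of ∂_1 are all 1, so H_0 ≅ Z.
  H_1: rank ker ∂_1 − rank ∂_2 = (10 − 4) − 6 = 0, and the invariant factors of ∂_2 are all 1, so H_1 ≅ 0.
  H_2: rank ker ∂_2 − rank ∂_3 = (10 − 6) − 4 = 0, and the invariant factors of ∂_3 are all 1, so H_2 ≅ 0.
  H_3: rank ker ∂_3 − rank ∂_4 = (5 − 4) − 0 = 1, and there is no ∂_4, so H_3 ≅ Z.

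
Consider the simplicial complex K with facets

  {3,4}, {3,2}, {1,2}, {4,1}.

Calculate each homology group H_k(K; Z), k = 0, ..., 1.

H_0 ≅ Z,  H_1 ≅ Z.

We work with the vertex ordering 1 < 2 < 3 < 4. The simplices of K, each written with vertices in increasing order, are:

  0-simplices (4): [1], [2], [3], [4]
  1-simplices (4): [1,2], [1,4], [2,3], [3,4]

giving chain groups C_0 ≅ Z^4, C_1 ≅ Z^4.

Boundary ∂_1: C_1 → C_0 sends each edge [p,q] (with p < q) to q − p. For instance
  ∂[3,4] = [4] − [3].
The resulting 4×4 matrix has rank 3, and its Smith normal form has invariant factors (1,1,1).

Reading off H_k = ker ∂_k / im ∂_{k+1}:

  H_0: rank C_0 − rank ∂_1 = 4 − 3 = 1, and the invariant factors of ∂_1 are all 1, so H_0 = Z.
  H_1: rank ker ∂_1 − rank ∂_2 = (4 − 3) − 0 = 1, and there is no ∂_2, so H_1 = Z.

(K is a triangulation of the circle S^1.)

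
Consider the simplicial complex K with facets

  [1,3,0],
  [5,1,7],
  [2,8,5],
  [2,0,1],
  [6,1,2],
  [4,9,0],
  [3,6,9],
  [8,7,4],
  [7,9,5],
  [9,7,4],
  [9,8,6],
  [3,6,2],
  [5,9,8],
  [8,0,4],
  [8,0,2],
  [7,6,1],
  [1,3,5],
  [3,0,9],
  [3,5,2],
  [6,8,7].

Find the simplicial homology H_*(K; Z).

We work with the vertex ordering 0 < 1 < 2 < 3 < 4 < 5 < 6 < 7 < 8 < 9. The simplices of K, each written with vertices in increasing order, are:

  0-simplices (10): [0], [1], [2], [3], [4], [5], [6], [7], [8], [9]
  1-simplices (30): (30 of them)
  2-simplices (20): (20 of them)

Hence C_0 ≅ Z^10, C_1 ≅ Z^30, C_2 ≅ Z^20.

Boundary ∂_1: C_1 → C_0 maps an edge to its endpoints' difference, ∂[p,q] = q − p.
The resulting 10×30 matrix has rank 9, and its Smith normal form has invariant factors (1,1,1,1,1,1,1,1,1).

Boundary ∂_2: C_2 → C_1 maps a triangle to the signed sum of its edges. For instance
  ∂[5,7,9] = [7,9] − [5,9] + [5,7],
  ∂[0,1,3] = [1,3] − [0,3] + [0,1].
This gives a 30×20 integer matrix of rank 20; reducing to Smith normal form yields diagonal entries (1,1,1,1,1,1,1,1,1,1,1,1,1,1,1,1,1,1,1,2).

Now H_k = ker ∂_k / im ∂_{k+1}, so:

  H_0: rank C_0 − rank ∂_1 = 10 − 9 = 1, and the invariant factors of ∂_1 are all 1, so H_0 ≅ Z.
  H_1: rank ker ∂_1 − rank ∂_2 = (30 − 9) − 20 = 1, and ∂_2 has invariant factor 2 > 1, so H_1 ≅ Z ⊕ Z/2.
  H_2: rank ker ∂_2 − rank ∂_3 = (20 − 20) − 0 = 0, and there is no ∂_3, so H_2 ≅ 0.

As a check, the Euler characteristic is 10 − 30 + 20 = 0, which agrees with 1 − 1 + 0 = 0.
(K is a triangulation of the Klein bottle.)

H_0 = Z,  H_1 = Z ⊕ Z/2,  H_2 = 0.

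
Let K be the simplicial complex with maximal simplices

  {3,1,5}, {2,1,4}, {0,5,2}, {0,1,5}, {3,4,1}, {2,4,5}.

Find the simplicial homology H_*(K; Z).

H_0 ≅ Z,  H_1 ≅ Z,  H_2 = 0.

We work with the vertex ordering 0 < 1 < 2 < 3 < 4 < 5. The simplices of K, each written with vertices in increasing order, are:

  0-simplices (6): [0], [1], [2], [3], [4], [5]
  1-simplices (12): [0,1], [0,2], [0,5], [1,2], [1,3], [1,4], [1,5], [2,4], [2,5], [3,4], [3,5], [4,5]
  2-simplices (6): [0,1,5], [0,2,5], [1,2,4], [1,3,4], [1,3,5], [2,4,5]

so the chain groups are C_0 ≅ Z^6, C_1 ≅ Z^12, C_2 ≅ Z^6.

The boundary map ∂_1: C_1 → C_0 maps an edge to its endpoints' difference, ∂[p,q] = q − p. For instance
  ∂[1,3] = [3] − [1].
This gives a 6×12 integer matrix of rank 5; reducing to Smith normal form yields diagonal entries (1,1,1,1,1).

∂_2: C_2 → C_1 sends each 2-simplex [p,q,r] to [q,r] − [p,r] + [p,q]. For instance
  ∂[1,2,4] = [2,4] − [1,4] + [1,2],
  ∂[2,4,5] = [4,5] − [2,5] + [2,4].
The 12×6 boundary matrix has rank 6 and Smith normal form diag(1,1,1,1,1,1).

Reading off H_k = ker ∂_k / im ∂_{k+1}:

  H_0: rank C_0 − rank ∂_1 = 6 − 5 = 1, and the invariant factors of ∂_1 are all 1, so H_0 = Z.
  H_1: rank ker ∂_1 − rank ∂_2 = (12 − 5) − 6 = 1, and the invariant factors of ∂_2 are all 1, so H_1 = Z.
  H_2: rank ker ∂_2 − rank ∂_3 = (6 − 6) − 0 = 0, and there is no ∂_3, so H_2 = 0.

As a check, the Euler characteristic is 6 − 12 + 6 = 0, which agrees with 1 − 1 + 0 = 0.
(K is a triangulation of the cylinder S^1 x I.)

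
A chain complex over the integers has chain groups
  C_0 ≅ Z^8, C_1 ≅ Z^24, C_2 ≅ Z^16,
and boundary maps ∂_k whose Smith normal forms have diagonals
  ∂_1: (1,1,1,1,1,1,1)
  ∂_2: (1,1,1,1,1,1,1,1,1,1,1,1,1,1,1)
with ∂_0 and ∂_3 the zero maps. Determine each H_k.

H_0 = Z,  H_1 = Z^2,  H_2 = Z.

H_0: b_0 = 8 − 0 − 7 = 1; torsion from ∂_1 factors > 1: none. So H_0 = Z.
H_1: b_1 = 24 − 7 − 15 = 2; torsion from ∂_2 factors > 1: none. So H_1 = Z^2.
H_2: b_2 = 16 − 15 − 0 = 1; torsion from ∂_3 factors > 1: none. So H_2 = Z.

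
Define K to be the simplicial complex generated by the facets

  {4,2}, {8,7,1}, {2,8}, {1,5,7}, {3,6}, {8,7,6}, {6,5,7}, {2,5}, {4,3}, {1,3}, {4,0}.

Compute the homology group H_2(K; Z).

K has 9 vertices, 15 edges, 4 triangles.
rank ∂_2 = 4, rank ∂_3 = 0 ⇒ b_2 = 4 − 4 − 0 = 0. So H_2 = 0.

H_2 = 0.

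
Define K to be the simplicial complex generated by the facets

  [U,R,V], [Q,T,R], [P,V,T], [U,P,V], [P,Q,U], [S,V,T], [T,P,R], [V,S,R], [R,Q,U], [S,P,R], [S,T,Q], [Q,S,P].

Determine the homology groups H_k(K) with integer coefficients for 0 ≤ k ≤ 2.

We work with the vertex ordering P < Q < R < S < T < U < V. The simplices of K, each written with vertices in increasing order, are:

  0-simplices (7): P, Q, R, S, T, U, V
  1-simplices (18): PQ, PR, PS, PT, PU, PV, QR, QS, QT, QU, RS, RT, RU, RV, ST, SV, TV, UV
  2-simplices (12): PQS, PQU, PRS, PRT, PTV, PUV, QRT, QRU, QST, RSV, RUV, STV

giving chain groups C_0 ≅ Z^7, C_1 ≅ Z^18, C_2 ≅ Z^12.

The boundary map ∂_1: C_1 → C_0 maps an edge to its endpoints' difference, ∂[p,q] = q − p.
The 7×18 boundary matrix has rank 6 and Smith normal form diag(1,1,1,1,1,1).

Boundary ∂_2: C_2 → C_1 sends each 2-simplex [p,q,r] to [q,r] − [p,r] + [p,q]. For instance
  ∂STV = TV − SV + ST,
  ∂PQS = QS − PS + PQ.
The resulting 18×12 matrix has rank 12, and its Smith normal form has invariant factors (1,1,1,1,1,1,1,1,1,1,1,2).

From H_k ≅ ker(∂_k) / im(∂_{k+1}) we obtain:

  H_0: rank C_0 − rank ∂_1 = 7 − 6 = 1, and the invariant factors of ∂_1 are all 1, so H_0 = Z.
  H_1: rank ker ∂_1 − rank ∂_2 = (18 − 6) − 12 = 0, and ∂_2 has invariant factor 2 > 1, so H_1 = Z_2.
  H_2: rank ker ∂_2 − rank ∂_3 = (12 − 12) − 0 = 0, and there is no ∂_3, so H_2 = 0.

H_0 ≅ Z,  H_1 ≅ Z_2,  H_2 = 0.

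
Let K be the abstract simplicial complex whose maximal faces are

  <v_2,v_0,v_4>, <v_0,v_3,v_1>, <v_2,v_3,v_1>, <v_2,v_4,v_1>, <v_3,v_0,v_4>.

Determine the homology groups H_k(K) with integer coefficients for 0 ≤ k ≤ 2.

Fix the vertex order v_0 < v_1 < v_2 < v_3 < v_4 and write every simplex with vertices in increasing order. Then dim K = 2 and the simplices of K are:

  0-simplices (5): [v_0], [v_1], [v_2], [v_3], [v_4]
  1-simplices (10): [v_0,v_1], [v_0,v_2], [v_0,v_3], [v_0,v_4], [v_1,v_2], [v_1,v_3], [v_1,v_4], [v_2,v_3], [v_2,v_4], [v_3,v_4]
  2-simplices (5): [v_0,v_1,v_3], [v_0,v_2,v_4], [v_0,v_3,v_4], [v_1,v_2,v_3], [v_1,v_2,v_4]

Hence C_0 ≅ Z^5, C_1 ≅ Z^10, C_2 ≅ Z^5.

Boundary ∂_1: C_1 → C_0 sends each edge [p,q] (with p < q) to q − p. For instance
  ∂[v_0,v_2] = [v_2] − [v_0].
The 5×10 boundary matrix has rank 4 and Smith normal form diag(1,1,1,1).

∂_2: C_2 → C_1 sends each 2-simplex [p,q,r] to [q,r] − [p,r] + [p,q]. For instance
  ∂[v_1,v_2,v_3] = [v_2,v_3] − [v_1,v_3] + [v_1,v_2],
  ∂[v_1,v_2,v_4] = [v_2,v_4] − [v_1,v_4] + [v_1,v_2].
This gives a 10×5 integer matrix of rank 5; reducing to Smith normal form yields diagonal entries (1,1,1,1,1).

Computing H_k = (kernel of ∂_k) / (image of ∂_{k+1}):

  H_0: rank C_0 − rank ∂_1 = 5 − 4 = 1, and the invariant factors of ∂_1 are all 1, so H_0 ≅ Z.
  H_1: rank ker ∂_1 − rank ∂_2 = (10 − 4) − 5 = 1, and the invariant factors of ∂_2 are all 1, so H_1 ≅ Z.
  H_2: rank ker ∂_2 − rank ∂_3 = (5 − 5) − 0 = 0, and there is no ∂_3, so H_2 ≅ 0.

H_0 = Z,  H_1 = Z,  H_2 = 0.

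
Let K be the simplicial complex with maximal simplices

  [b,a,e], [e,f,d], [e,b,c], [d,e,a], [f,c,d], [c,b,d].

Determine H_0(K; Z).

H_0 ≅ Z.

Take the total order a < b < c < d < e < f on the vertex set. Then K (dimension 2) consists of the simplices:

  0-simplices (6): a, b, c, d, e, f
  1-simplices (12): ab, ad, ae, bc, bd, be, cd, ce, cf, de, df, ef
  2-simplices (6): abe, ade, bcd, bce, cdf, def

Hence C_0 ≅ Z^6, C_1 ≅ Z^12, C_2 ≅ Z^6.

Boundary ∂_1: C_1 → C_0 is given by ∂[p,q] = [q] − [p].
The resulting 6×12 matrix has rank 5, and its Smith normal form has invariant factors (1,1,1,1,1).

The boundary map ∂_2: C_2 → C_1 sends each 2-simplex [p,q,r] to [q,r] − [p,r] + [p,q]. For instance
  ∂abe = be − ae + ab,
  ∂cdf = df − cf + cd.
The 12×6 boundary matrix has rank 6 and Smith normal form diag(1,1,1,1,1,1).

Now H_k = ker ∂_k / im ∂_{k+1}, so:

  H_0: rank C_0 − rank ∂_1 = 6 − 5 = 1, and the invariant factors of ∂_1 are all 1, so H_0 = Z.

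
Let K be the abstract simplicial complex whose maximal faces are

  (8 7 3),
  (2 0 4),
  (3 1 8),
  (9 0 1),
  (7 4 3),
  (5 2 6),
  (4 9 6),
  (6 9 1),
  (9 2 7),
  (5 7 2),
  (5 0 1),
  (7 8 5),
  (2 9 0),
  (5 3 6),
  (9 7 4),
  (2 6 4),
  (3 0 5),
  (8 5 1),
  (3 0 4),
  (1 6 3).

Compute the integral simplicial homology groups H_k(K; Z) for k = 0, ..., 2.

H_0 ≅ Z,  H_1 ≅ Z ⊕ Z/2,  H_2 = 0.

Fix the vertex order 0 < 1 < 2 < 3 < 4 < 5 < 6 < 7 < 8 < 9 and write every simplex with vertices in increasing order. Then dim K = 2 and the simplices of K are:

  0-simplices (10): [0], [1], [2], [3], [4], [5], [6], [7], [8], [9]
  1-simplices (30): (30 of them)
  2-simplices (20): (20 of them)

giving chain groups C_0 ≅ Z^10, C_1 ≅ Z^30, C_2 ≅ Z^20.

The boundary map ∂_1: C_1 → C_0 maps an edge to its endpoints' difference, ∂[p,q] = q − p.
As a 10×30 matrix over Z this has rank 9, with invariant factors (1,1,1,1,1,1,1,1,1).

∂_2: C_2 → C_1 sends each 2-simplex [p,q,r] to [q,r] − [p,r] + [p,q]. For instance
  ∂[1,3,6] = [3,6] − [1,6] + [1,3],
  ∂[5,7,8] = [7,8] − [5,8] + [5,7].
This gives a 30×20 integer matrix of rank 20; reducing to Smith normal form yields diagonal entries (1,1,1,1,1,1,1,1,1,1,1,1,1,1,1,1,1,1,1,2).

Reading off H_k = ker ∂_k / im ∂_{k+1}:

  H_0: rank C_0 − rank ∂_1 = 10 − 9 = 1, and the invariant factors of ∂_1 are all 1, so H_0 = Z.
  H_1: rank ker ∂_1 − rank ∂_2 = (30 − 9) − 20 = 1, and ∂_2 has invariant factor 2 > 1, so H_1 = Z ⊕ Z/2.
  H_2: rank ker ∂_2 − rank ∂_3 = (20 − 20) − 0 = 0, and there is no ∂_3, so H_2 = 0.

As a check, the Euler characteristic is 10 − 30 + 20 = 0, which agrees with 1 − 1 + 0 = 0.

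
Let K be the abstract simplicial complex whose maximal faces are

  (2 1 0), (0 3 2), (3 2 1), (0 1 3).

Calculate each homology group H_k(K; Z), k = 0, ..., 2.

Take the total order 0 < 1 < 2 < 3 on the vertex set. Then K (dimension 2) consists of the simplices:

  0-simplices (4): [0], [1], [2], [3]
  1-simplices (6): [0,1], [0,2], [0,3], [1,2], [1,3], [2,3]
  2-simplices (4): [0,1,2], [0,1,3], [0,2,3], [1,2,3]

Hence C_0 ≅ Z^4, C_1 ≅ Z^6, C_2 ≅ Z^4.

Boundary ∂_1: C_1 → C_0 maps an edge to its endpoints' difference, ∂[p,q] = q − p. For instance
  ∂[2,3] = [3] − [2].
The resulting 4×6 matrix has rank 3, and its Smith normal form has invariant factors (1,1,1).

Boundary ∂_2: C_2 → C_1 acts by ∂[p,q,r] = [q,r] − [p,r] + [p,q]. For instance
  ∂[0,1,2] = [1,2] − [0,2] + [0,1],
  ∂[0,2,3] = [2,3] − [0,3] + [0,2].
This gives a 6×4 integer matrix of rank 3; reducing to Smith normal form yields diagonal entries (1,1,1).

Now H_k = ker ∂_k / im ∂_{k+1}, so:

  H_0: rank C_0 − rank ∂_1 = 4 − 3 = 1, and the invariant factors of ∂_1 are all 1, so H_0 = Z.
  H_1: rank ker ∂_1 − rank ∂_2 = (6 − 3) − 3 = 0, and the invariant factors of ∂_2 are all 1, so H_1 = 0.
  H_2: rank ker ∂_2 − rank ∂_3 = (4 − 3) − 0 = 1, and there is no ∂_3, so H_2 = Z.

H_0 = Z,  H_1 = 0,  H_2 = Z.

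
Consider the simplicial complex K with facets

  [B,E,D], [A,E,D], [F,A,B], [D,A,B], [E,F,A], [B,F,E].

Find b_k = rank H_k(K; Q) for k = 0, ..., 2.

b_0 = 1, b_1 = 0, b_2 = 1.

Fix the vertex order A < B < D < E < F and write every simplex with vertices in increasing order. Then dim K = 2 and the simplices of K are:

  0-simplices (5): A, B, D, E, F
  1-simplices (9): AB, AD, AE, AF, BD, BE, BF, DE, EF
  2-simplices (6): ABD, ABF, ADE, AEF, BDE, BEF

so the chain groups are C_0 ≅ Z^5, C_1 ≅ Z^9, C_2 ≅ Z^6.

∂_1: C_1 → C_0 sends each edge [p,q] (with p < q) to q − p. For instance
  ∂AF = F − A.
This gives a 5×9 integer matrix of rank 4; reducing to Smith normal form yields diagonal entries (1,1,1,1).

∂_2: C_2 → C_1 acts by ∂[p,q,r] = [q,r] − [p,r] + [p,q]. For instance
  ∂ABF = BF − AF + AB,
  ∂BDE = DE − BE + BD.
The 9×6 boundary matrix has rank 5 and Smith normal form diag(1,1,1,1,1).

From H_k ≅ ker(∂_k) / im(∂_{k+1}) we obtain:

  H_0: rank C_0 − rank ∂_1 = 5 − 4 = 1, and the invariant factors of ∂_1 are all 1, so H_0 ≅ Z.
  H_1: rank ker ∂_1 − rank ∂_2 = (9 − 4) − 5 = 0, and the invariant factors of ∂_2 are all 1, so H_1 ≅ 0.
  H_2: rank ker ∂_2 − rank ∂_3 = (6 − 5) − 0 = 1, and there is no ∂_3, so H_2 ≅ Z.

(K is a triangulation of the 2-sphere S^2.)

Hence the Betti numbers are b_0 = 1, b_1 = 0, b_2 = 1.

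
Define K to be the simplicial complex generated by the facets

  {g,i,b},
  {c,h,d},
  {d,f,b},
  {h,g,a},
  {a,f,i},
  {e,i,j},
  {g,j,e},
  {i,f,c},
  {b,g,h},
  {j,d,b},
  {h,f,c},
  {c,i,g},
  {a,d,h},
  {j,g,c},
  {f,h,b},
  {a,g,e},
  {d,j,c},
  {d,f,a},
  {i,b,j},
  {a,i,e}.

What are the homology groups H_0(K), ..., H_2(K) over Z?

Order the vertices as a < b < c < d < e < f < g < h < i < j. Listing each simplex with vertices in this order, K has dimension 2 with simplices:

  0-simplices (10): a, b, c, d, e, f, g, h, i, j
  1-simplices (30): ad, ae, af, ag, ah, ai, bd, bf, bg, bh, bi, bj, cd, cf, cg, ch, ci, cj, df, dh, dj, eg, ei, ej, fh, fi, gh, gi, gj, ij
  2-simplices (20): adf, adh, aeg, aei, afi, agh, bdf, bdj, bfh, bgh, bgi, bij, cdh, cdj, cfh, cfi, cgi, cgj, egj, eij

Hence C_0 ≅ Z^10, C_1 ≅ Z^30, C_2 ≅ Z^20.

Boundary ∂_1: C_1 → C_0 sends each edge [p,q] (with p < q) to q − p. For instance
  ∂ei = i − e.
The 10×30 boundary matrix has rank 9 and Smith normal form diag(1,1,1,1,1,1,1,1,1).

∂_2: C_2 → C_1 sends each 2-simplex [p,q,r] to [q,r] − [p,r] + [p,q]. For instance
  ∂adf = df − af + ad,
  ∂afi = fi − ai + af.
This gives a 30×20 integer matrix of rank 20; reducing to Smith normal form yields diagonal entries (1,1,1,1,1,1,1,1,1,1,1,1,1,1,1,1,1,1,1,2).

Now H_k = ker ∂_k / im ∂_{k+1}, so:

  H_0: rank C_0 − rank ∂_1 = 10 − 9 = 1, and the invariant factors of ∂_1 are all 1, so H_0 ≅ Z.
  H_1: rank ker ∂_1 − rank ∂_2 = (30 − 9) − 20 = 1, and ∂_2 has invariant factor 2 > 1, so H_1 ≅ Z ⊕ Z_2.
  H_2: rank ker ∂_2 − rank ∂_3 = (20 − 20) − 0 = 0, and there is no ∂_3, so H_2 ≅ 0.

H_0 ≅ Z,  H_1 ≅ Z ⊕ Z_2,  H_2 = 0.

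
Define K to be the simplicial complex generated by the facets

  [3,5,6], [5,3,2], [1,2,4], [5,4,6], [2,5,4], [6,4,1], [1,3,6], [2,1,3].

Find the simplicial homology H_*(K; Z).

Order the vertices as 1 < 2 < 3 < 4 < 5 < 6. Listing each simplex with vertices in this order, K has dimension 2 with simplices:

  0-simplices (6): [1], [2], [3], [4], [5], [6]
  1-simplices (12): [1,2], [1,3], [1,4], [1,6], [2,3], [2,4], [2,5], [3,5], [3,6], [4,5], [4,6], [5,6]
  2-simplices (8): [1,2,3], [1,2,4], [1,3,6], [1,4,6], [2,3,5], [2,4,5], [3,5,6], [4,5,6]

so the chain groups are C_0 ≅ Z^6, C_1 ≅ Z^12, C_2 ≅ Z^8.

The boundary map ∂_1: C_1 → C_0 maps an edge to its endpoints' difference, ∂[p,q] = q − p. For instance
  ∂[4,5] = [5] − [4].
This gives a 6×12 integer matrix of rank 5; reducing to Smith normal form yields diagonal entries (1,1,1,1,1).

The boundary map ∂_2: C_2 → C_1 maps a triangle to the signed sum of its edges. For instance
  ∂[1,3,6] = [3,6] − [1,6] + [1,3],
  ∂[2,4,5] = [4,5] − [2,5] + [2,4].
This gives a 12×8 integer matrix of rank 7; reducing to Smith normal form yields diagonal entries (1,1,1,1,1,1,1).

Computing H_k = (kernel of ∂_k) / (image of ∂_{k+1}):

  H_0: rank C_0 − rank ∂_1 = 6 − 5 = 1, and the invariant factors of ∂_1 are all 1, so H_0 = Z.
  H_1: rank ker ∂_1 − rank ∂_2 = (12 − 5) − 7 = 0, and the invariant factors of ∂_2 are all 1, so H_1 = 0.
  H_2: rank ker ∂_2 − rank ∂_3 = (8 − 7) − 0 = 1, and there is no ∂_3, so H_2 = Z.

(K is a triangulation of the 2-sphere S^2.)

H_0 ≅ Z,  H_1 = 0,  H_2 ≅ Z.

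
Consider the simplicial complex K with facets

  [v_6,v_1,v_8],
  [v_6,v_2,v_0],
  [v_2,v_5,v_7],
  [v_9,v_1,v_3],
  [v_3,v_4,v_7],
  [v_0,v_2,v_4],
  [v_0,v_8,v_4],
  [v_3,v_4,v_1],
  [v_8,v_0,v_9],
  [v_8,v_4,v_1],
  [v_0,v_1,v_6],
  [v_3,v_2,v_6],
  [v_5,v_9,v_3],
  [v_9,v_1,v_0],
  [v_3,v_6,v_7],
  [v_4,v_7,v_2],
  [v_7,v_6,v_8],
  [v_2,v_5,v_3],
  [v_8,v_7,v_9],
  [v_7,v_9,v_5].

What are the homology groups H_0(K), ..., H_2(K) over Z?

H_0 ≅ Z,  H_1 ≅ Z ⊕ Z/2,  H_2 = 0.

Fix the vertex order v_0 < v_1 < v_2 < v_3 < v_4 < v_5 < v_6 < v_7 < v_8 < v_9 and write every simplex with vertices in increasing order. Then dim K = 2 and the simplices of K are:

  0-simplices (10): [v_0], [v_1], [v_2], [v_3], [v_4], [v_5], [v_6], [v_7], [v_8], [v_9]
  1-simplices (30): (30 of them)
  2-simplices (20): (20 of them)

giving chain groups C_0 ≅ Z^10, C_1 ≅ Z^30, C_2 ≅ Z^20.

∂_1: C_1 → C_0 is given by ∂[p,q] = [q] − [p].
The resulting 10×30 matrix has rank 9, and its Smith normal form has invariant factors (1,1,1,1,1,1,1,1,1).

The boundary map ∂_2: C_2 → C_1 acts by ∂[p,q,r] = [q,r] − [p,r] + [p,q]. For instance
  ∂[v_1,v_3,v_9] = [v_3,v_9] − [v_1,v_9] + [v_1,v_3],
  ∂[v_2,v_5,v_7] = [v_5,v_7] − [v_2,v_7] + [v_2,v_5].
The 30×20 boundary matrix has rank 20 and Smith normal form diag(1,1,1,1,1,1,1,1,1,1,1,1,1,1,1,1,1,1,1,2).

Now H_k = ker ∂_k / im ∂_{k+1}, so:

  H_0: rank C_0 − rank ∂_1 = 10 − 9 = 1, and the invariant factors of ∂_1 are all 1, so H_0 = Z.
  H_1: rank ker ∂_1 − rank ∂_2 = (30 − 9) − 20 = 1, and ∂_2 has invariant factor 2 > 1, so H_1 = Z ⊕ Z/2.
  H_2: rank ker ∂_2 − rank ∂_3 = (20 − 20) − 0 = 0, and there is no ∂_3, so H_2 = 0.

As a check, the Euler characteristic is 10 − 30 + 20 = 0, which agrees with 1 − 1 + 0 = 0.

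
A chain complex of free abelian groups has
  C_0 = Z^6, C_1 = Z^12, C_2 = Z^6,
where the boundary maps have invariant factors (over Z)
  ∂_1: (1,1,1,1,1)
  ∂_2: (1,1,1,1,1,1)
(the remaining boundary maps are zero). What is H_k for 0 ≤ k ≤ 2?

H_0: b_0 = 6 − 0 − 5 = 1; torsion from ∂_1 factors > 1: none. So H_0 ≅ Z.
H_1: b_1 = 12 − 5 − 6 = 1; torsion from ∂_2 factors > 1: none. So H_1 ≅ Z.
H_2: b_2 = 6 − 6 − 0 = 0; torsion from ∂_3 factors > 1: none. So H_2 ≅ 0.

H_0 ≅ Z,  H_1 ≅ Z,  H_2 = 0.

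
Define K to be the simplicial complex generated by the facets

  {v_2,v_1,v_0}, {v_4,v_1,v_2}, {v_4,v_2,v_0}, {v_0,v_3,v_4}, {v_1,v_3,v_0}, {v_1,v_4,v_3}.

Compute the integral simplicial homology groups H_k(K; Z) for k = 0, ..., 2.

H_0 = Z,  H_1 = 0,  H_2 = Z.

Order the vertices as v_0 < v_1 < v_2 < v_3 < v_4. Listing each simplex with vertices in this order, K has dimension 2 with simplices:

  0-simplices (5): [v_0], [v_1], [v_2], [v_3], [v_4]
  1-simplices (9): [v_0,v_1], [v_0,v_2], [v_0,v_3], [v_0,v_4], [v_1,v_2], [v_1,v_3], [v_1,v_4], [v_2,v_4], [v_3,v_4]
  2-simplices (6): [v_0,v_1,v_2], [v_0,v_1,v_3], [v_0,v_2,v_4], [v_0,v_3,v_4], [v_1,v_2,v_4], [v_1,v_3,v_4]

so the chain groups are C_0 ≅ Z^5, C_1 ≅ Z^9, C_2 ≅ Z^6.

Boundary ∂_1: C_1 → C_0 is given by ∂[p,q] = [q] − [p]. For instance
  ∂[v_0,v_2] = [v_2] − [v_0].
As a 5×9 matrix over Z this has rank 4, with invariant factors (1,1,1,1).

The boundary map ∂_2: C_2 → C_1 sends each 2-simplex [p,q,r] to [q,r] − [p,r] + [p,q]. For instance
  ∂[v_0,v_2,v_4] = [v_2,v_4] − [v_0,v_4] + [v_0,v_2],
  ∂[v_0,v_3,v_4] = [v_3,v_4] − [v_0,v_4] + [v_0,v_3].
The 9×6 boundary matrix has rank 5 and Smith normal form diag(1,1,1,1,1).

Computing H_k = (kernel of ∂_k) / (image of ∂_{k+1}):

  H_0: rank C_0 − rank ∂_1 = 5 − 4 = 1, and the invariant factors of ∂_1 are all 1, so H_0 = Z.
  H_1: rank ker ∂_1 − rank ∂_2 = (9 − 4) − 5 = 0, and the invariant factors of ∂_2 are all 1, so H_1 = 0.
  H_2: rank ker ∂_2 − rank ∂_3 = (6 − 5) − 0 = 1, and there is no ∂_3, so H_2 = Z.

As a check, the Euler characteristic is 5 − 9 + 6 = 2, which agrees with 1 − 0 + 1 = 2.
(K is a triangulation of the 2-sphere S^2.)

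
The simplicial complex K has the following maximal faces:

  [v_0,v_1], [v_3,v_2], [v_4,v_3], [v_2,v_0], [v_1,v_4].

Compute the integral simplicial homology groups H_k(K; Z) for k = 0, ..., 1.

Order the vertices as v_0 < v_1 < v_2 < v_3 < v_4. Listing each simplex with vertices in this order, K has dimension 1 with simplices:

  0-simplices (5): [v_0], [v_1], [v_2], [v_3], [v_4]
  1-simplices (5): [v_0,v_1], [v_0,v_2], [v_1,v_4], [v_2,v_3], [v_3,v_4]

giving chain groups C_0 ≅ Z^5, C_1 ≅ Z^5.

∂_1: C_1 → C_0 is given by ∂[p,q] = [q] − [p].
This gives a 5×5 integer matrix of rank 4; reducing to Smith normal form yields diagonal entries (1,1,1,1).

From H_k ≅ ker(∂_k) / im(∂_{k+1}) we obtain:

  H_0: rank C_0 − rank ∂_1 = 5 − 4 = 1, and the invariant factors of ∂_1 are all 1, so H_0 ≅ Z.
  H_1: rank ker ∂_1 − rank ∂_2 = (5 − 4) − 0 = 1, and there is no ∂_2, so H_1 ≅ Z.

H_0 ≅ Z,  H_1 ≅ Z.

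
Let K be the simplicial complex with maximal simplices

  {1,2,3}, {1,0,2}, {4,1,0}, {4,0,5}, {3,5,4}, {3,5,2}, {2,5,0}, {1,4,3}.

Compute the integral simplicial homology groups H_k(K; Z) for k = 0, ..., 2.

K has 6 vertices, 12 edges, 8 triangles.
rank ∂_0 = 0, rank ∂_1 = 5 ⇒ b_0 = 6 − 0 − 5 = 1; all invariant factors of ∂_1 are 1 so no torsion. So H_0 = Z.
rank ∂_1 = 5, rank ∂_2 = 7 ⇒ b_1 = 12 − 5 − 7 = 0; all invariant factors of ∂_2 are 1 so no torsion. So H_1 = 0.
rank ∂_2 = 7, rank ∂_3 = 0 ⇒ b_2 = 8 − 7 − 0 = 1. So H_2 = Z.

H_0 = Z,  H_1 = 0,  H_2 = Z.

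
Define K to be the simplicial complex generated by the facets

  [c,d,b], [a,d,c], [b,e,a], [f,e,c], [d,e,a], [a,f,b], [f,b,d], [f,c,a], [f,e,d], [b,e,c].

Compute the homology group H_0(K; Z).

We work with the vertex ordering a < b < c < d < e < f. The simplices of K, each written with vertices in increasing order, are:

  0-simplices (6): a, b, c, d, e, f
  1-simplices (15): ab, ac, ad, ae, af, bc, bd, be, bf, cd, ce, cf, de, df, ef
  2-simplices (10): abe, abf, acd, acf, ade, bcd, bce, bdf, cef, def

giving chain groups C_0 ≅ Z^6, C_1 ≅ Z^15, C_2 ≅ Z^10.

Boundary ∂_1: C_1 → C_0 sends each edge [p,q] (with p < q) to q − p.
As a 6×15 matrix over Z this has rank 5, with invariant factors (1,1,1,1,1).

The boundary map ∂_2: C_2 → C_1 sends each 2-simplex [p,q,r] to [q,r] − [p,r] + [p,q]. For instance
  ∂bcd = cd − bd + bc,
  ∂acf = cf − af + ac.
As a 15×10 matrix over Z this has rank 10, with invariant factors (1,1,1,1,1,1,1,1,1,2).

Now H_k = ker ∂_k / im ∂_{k+1}, so:

  H_0: rank C_0 − rank ∂_1 = 6 − 5 = 1, and the invariant factors of ∂_1 are all 1, so H_0 = Z.

(K is a triangulation of the real projective plane RP^2.)

H_0 = Z.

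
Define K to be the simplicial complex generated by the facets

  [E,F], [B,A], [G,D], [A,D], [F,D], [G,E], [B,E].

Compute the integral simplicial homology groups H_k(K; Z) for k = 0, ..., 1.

H_0 = Z,  H_1 = Z^2.

We work with the vertex ordering A < B < D < E < F < G. The simplices of K, each written with vertices in increasing order, are:

  0-simplices (6): A, B, D, E, F, G
  1-simplices (7): AB, AD, BE, DF, DG, EF, EG

so the chain groups are C_0 ≅ Z^6, C_1 ≅ Z^7.

The boundary map ∂_1: C_1 → C_0 is given by ∂[p,q] = [q] − [p]. For instance
  ∂AB = B − A.
The resulting 6×7 matrix has rank 5, and its Smith normal form has invariant factors (1,1,1,1,1).

Now H_k = ker ∂_k / im ∂_{k+1}, so:

  H_0: rank C_0 − rank ∂_1 = 6 − 5 = 1, and the invariant factors of ∂_1 are all 1, so H_0 = Z.
  H_1: rank ker ∂_1 − rank ∂_2 = (7 − 5) − 0 = 2, and there is no ∂_2, so H_1 = Z^2.

As a check, the Euler characteristic is 6 − 7 = -1, which agrees with 1 − 2 = -1.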